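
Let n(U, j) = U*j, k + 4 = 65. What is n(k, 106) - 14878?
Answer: -8412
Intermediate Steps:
k = 61 (k = -4 + 65 = 61)
n(k, 106) - 14878 = 61*106 - 14878 = 6466 - 14878 = -8412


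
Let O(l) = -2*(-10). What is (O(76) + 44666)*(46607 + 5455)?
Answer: 2326442532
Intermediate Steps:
O(l) = 20
(O(76) + 44666)*(46607 + 5455) = (20 + 44666)*(46607 + 5455) = 44686*52062 = 2326442532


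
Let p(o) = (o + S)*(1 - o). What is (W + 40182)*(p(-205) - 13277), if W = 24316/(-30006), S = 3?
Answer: -33089196278932/15003 ≈ -2.2055e+9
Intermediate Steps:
W = -12158/15003 (W = 24316*(-1/30006) = -12158/15003 ≈ -0.81037)
p(o) = (1 - o)*(3 + o) (p(o) = (o + 3)*(1 - o) = (3 + o)*(1 - o) = (1 - o)*(3 + o))
(W + 40182)*(p(-205) - 13277) = (-12158/15003 + 40182)*((3 - 1*(-205)² - 2*(-205)) - 13277) = 602838388*((3 - 1*42025 + 410) - 13277)/15003 = 602838388*((3 - 42025 + 410) - 13277)/15003 = 602838388*(-41612 - 13277)/15003 = (602838388/15003)*(-54889) = -33089196278932/15003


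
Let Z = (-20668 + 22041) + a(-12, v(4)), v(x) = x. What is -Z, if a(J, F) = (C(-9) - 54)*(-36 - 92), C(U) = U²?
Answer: 2083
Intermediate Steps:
a(J, F) = -3456 (a(J, F) = ((-9)² - 54)*(-36 - 92) = (81 - 54)*(-128) = 27*(-128) = -3456)
Z = -2083 (Z = (-20668 + 22041) - 3456 = 1373 - 3456 = -2083)
-Z = -1*(-2083) = 2083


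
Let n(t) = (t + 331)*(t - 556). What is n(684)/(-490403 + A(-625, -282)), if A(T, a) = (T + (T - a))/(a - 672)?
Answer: -61971840/233921747 ≈ -0.26493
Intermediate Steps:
A(T, a) = (-a + 2*T)/(-672 + a)
n(t) = (-556 + t)*(331 + t) (n(t) = (331 + t)*(-556 + t) = (-556 + t)*(331 + t))
n(684)/(-490403 + A(-625, -282)) = (-184036 + 684² - 225*684)/(-490403 + (-1*(-282) + 2*(-625))/(-672 - 282)) = (-184036 + 467856 - 153900)/(-490403 + (282 - 1250)/(-954)) = 129920/(-490403 - 1/954*(-968)) = 129920/(-490403 + 484/477) = 129920/(-233921747/477) = 129920*(-477/233921747) = -61971840/233921747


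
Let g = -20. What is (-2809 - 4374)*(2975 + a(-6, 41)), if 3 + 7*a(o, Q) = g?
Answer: -149420766/7 ≈ -2.1346e+7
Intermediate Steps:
a(o, Q) = -23/7 (a(o, Q) = -3/7 + (1/7)*(-20) = -3/7 - 20/7 = -23/7)
(-2809 - 4374)*(2975 + a(-6, 41)) = (-2809 - 4374)*(2975 - 23/7) = -7183*20802/7 = -149420766/7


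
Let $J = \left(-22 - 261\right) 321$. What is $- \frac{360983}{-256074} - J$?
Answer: $\frac{474752885}{5226} \approx 90844.0$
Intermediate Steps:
$J = -90843$ ($J = \left(-283\right) 321 = -90843$)
$- \frac{360983}{-256074} - J = - \frac{360983}{-256074} - -90843 = \left(-360983\right) \left(- \frac{1}{256074}\right) + 90843 = \frac{7367}{5226} + 90843 = \frac{474752885}{5226}$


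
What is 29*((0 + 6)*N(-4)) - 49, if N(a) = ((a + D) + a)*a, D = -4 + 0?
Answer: 8303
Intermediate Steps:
D = -4
N(a) = a*(-4 + 2*a) (N(a) = ((a - 4) + a)*a = ((-4 + a) + a)*a = (-4 + 2*a)*a = a*(-4 + 2*a))
29*((0 + 6)*N(-4)) - 49 = 29*((0 + 6)*(2*(-4)*(-2 - 4))) - 49 = 29*(6*(2*(-4)*(-6))) - 49 = 29*(6*48) - 49 = 29*288 - 49 = 8352 - 49 = 8303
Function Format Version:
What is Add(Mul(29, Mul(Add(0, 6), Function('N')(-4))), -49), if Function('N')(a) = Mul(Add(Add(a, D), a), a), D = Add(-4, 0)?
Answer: 8303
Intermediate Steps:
D = -4
Function('N')(a) = Mul(a, Add(-4, Mul(2, a))) (Function('N')(a) = Mul(Add(Add(a, -4), a), a) = Mul(Add(Add(-4, a), a), a) = Mul(Add(-4, Mul(2, a)), a) = Mul(a, Add(-4, Mul(2, a))))
Add(Mul(29, Mul(Add(0, 6), Function('N')(-4))), -49) = Add(Mul(29, Mul(Add(0, 6), Mul(2, -4, Add(-2, -4)))), -49) = Add(Mul(29, Mul(6, Mul(2, -4, -6))), -49) = Add(Mul(29, Mul(6, 48)), -49) = Add(Mul(29, 288), -49) = Add(8352, -49) = 8303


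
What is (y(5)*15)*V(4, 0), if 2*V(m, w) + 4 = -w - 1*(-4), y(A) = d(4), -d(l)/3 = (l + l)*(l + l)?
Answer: 0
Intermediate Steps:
d(l) = -12*l² (d(l) = -3*(l + l)*(l + l) = -3*2*l*2*l = -12*l²)
y(A) = -192 (y(A) = -12*4² = -12*16 = -192)
V(m, w) = -w/2 (V(m, w) = -2 + (-w - 1*(-4))/2 = -2 + (-w + 4)/2 = -2 + (4 - w)/2 = -2 + (2 - w/2) = -w/2)
(y(5)*15)*V(4, 0) = (-192*15)*(-½*0) = -2880*0 = 0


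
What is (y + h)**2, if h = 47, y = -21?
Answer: 676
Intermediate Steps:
(y + h)**2 = (-21 + 47)**2 = 26**2 = 676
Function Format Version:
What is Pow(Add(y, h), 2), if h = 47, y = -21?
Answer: 676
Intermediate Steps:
Pow(Add(y, h), 2) = Pow(Add(-21, 47), 2) = Pow(26, 2) = 676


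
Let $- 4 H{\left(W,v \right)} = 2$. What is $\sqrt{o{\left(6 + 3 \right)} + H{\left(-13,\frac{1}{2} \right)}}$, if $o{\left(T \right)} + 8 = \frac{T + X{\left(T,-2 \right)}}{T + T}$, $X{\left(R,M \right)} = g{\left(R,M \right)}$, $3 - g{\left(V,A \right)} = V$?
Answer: $\frac{5 i \sqrt{3}}{3} \approx 2.8868 i$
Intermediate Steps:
$H{\left(W,v \right)} = - \frac{1}{2}$ ($H{\left(W,v \right)} = \left(- \frac{1}{4}\right) 2 = - \frac{1}{2}$)
$g{\left(V,A \right)} = 3 - V$
$X{\left(R,M \right)} = 3 - R$
$o{\left(T \right)} = -8 + \frac{3}{2 T}$ ($o{\left(T \right)} = -8 + \frac{T - \left(-3 + T\right)}{T + T} = -8 + \frac{3}{2 T}$)
$\sqrt{o{\left(6 + 3 \right)} + H{\left(-13,\frac{1}{2} \right)}} = \sqrt{\left(-8 + \frac{3}{2 \left(6 + 3\right)}\right) - \frac{1}{2}} = \sqrt{\left(-8 + \frac{3}{2 \cdot 9}\right) - \frac{1}{2}} = \sqrt{\left(-8 + \frac{3}{2} \cdot \frac{1}{9}\right) - \frac{1}{2}} = \sqrt{\left(-8 + \frac{1}{6}\right) - \frac{1}{2}} = \sqrt{- \frac{47}{6} - \frac{1}{2}} = \sqrt{- \frac{25}{3}} = \frac{5 i \sqrt{3}}{3}$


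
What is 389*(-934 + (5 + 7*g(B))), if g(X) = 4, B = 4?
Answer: -350489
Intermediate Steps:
389*(-934 + (5 + 7*g(B))) = 389*(-934 + (5 + 7*4)) = 389*(-934 + (5 + 28)) = 389*(-934 + 33) = 389*(-901) = -350489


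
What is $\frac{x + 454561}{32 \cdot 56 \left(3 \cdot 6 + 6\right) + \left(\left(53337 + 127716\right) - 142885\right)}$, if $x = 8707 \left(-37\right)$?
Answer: $\frac{66201}{40588} \approx 1.631$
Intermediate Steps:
$x = -322159$
$\frac{x + 454561}{32 \cdot 56 \left(3 \cdot 6 + 6\right) + \left(\left(53337 + 127716\right) - 142885\right)} = \frac{-322159 + 454561}{32 \cdot 56 \left(3 \cdot 6 + 6\right) + \left(\left(53337 + 127716\right) - 142885\right)} = \frac{132402}{1792 \left(18 + 6\right) + \left(181053 - 142885\right)} = \frac{132402}{1792 \cdot 24 + 38168} = \frac{132402}{43008 + 38168} = \frac{132402}{81176} = 132402 \cdot \frac{1}{81176} = \frac{66201}{40588}$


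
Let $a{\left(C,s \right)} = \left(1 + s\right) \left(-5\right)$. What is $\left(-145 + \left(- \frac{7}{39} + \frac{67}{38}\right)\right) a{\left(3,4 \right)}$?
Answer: $\frac{5313575}{1482} \approx 3585.4$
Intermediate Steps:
$a{\left(C,s \right)} = -5 - 5 s$
$\left(-145 + \left(- \frac{7}{39} + \frac{67}{38}\right)\right) a{\left(3,4 \right)} = \left(-145 + \left(- \frac{7}{39} + \frac{67}{38}\right)\right) \left(-5 - 20\right) = \left(-145 + \left(\left(-7\right) \frac{1}{39} + 67 \cdot \frac{1}{38}\right)\right) \left(-5 - 20\right) = \left(-145 + \left(- \frac{7}{39} + \frac{67}{38}\right)\right) \left(-25\right) = \left(-145 + \frac{2347}{1482}\right) \left(-25\right) = \left(- \frac{212543}{1482}\right) \left(-25\right) = \frac{5313575}{1482}$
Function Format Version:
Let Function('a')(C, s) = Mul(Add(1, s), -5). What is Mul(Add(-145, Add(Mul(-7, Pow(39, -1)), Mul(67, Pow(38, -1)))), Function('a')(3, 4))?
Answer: Rational(5313575, 1482) ≈ 3585.4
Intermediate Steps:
Function('a')(C, s) = Add(-5, Mul(-5, s))
Mul(Add(-145, Add(Mul(-7, Pow(39, -1)), Mul(67, Pow(38, -1)))), Function('a')(3, 4)) = Mul(Add(-145, Add(Mul(-7, Pow(39, -1)), Mul(67, Pow(38, -1)))), Add(-5, Mul(-5, 4))) = Mul(Add(-145, Add(Mul(-7, Rational(1, 39)), Mul(67, Rational(1, 38)))), Add(-5, -20)) = Mul(Add(-145, Add(Rational(-7, 39), Rational(67, 38))), -25) = Mul(Add(-145, Rational(2347, 1482)), -25) = Mul(Rational(-212543, 1482), -25) = Rational(5313575, 1482)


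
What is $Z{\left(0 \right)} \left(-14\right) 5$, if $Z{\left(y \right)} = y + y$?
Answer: $0$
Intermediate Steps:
$Z{\left(y \right)} = 2 y$
$Z{\left(0 \right)} \left(-14\right) 5 = 2 \cdot 0 \left(-14\right) 5 = 0 \left(-14\right) 5 = 0 \cdot 5 = 0$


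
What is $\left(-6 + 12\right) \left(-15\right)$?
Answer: $-90$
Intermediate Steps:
$\left(-6 + 12\right) \left(-15\right) = 6 \left(-15\right) = -90$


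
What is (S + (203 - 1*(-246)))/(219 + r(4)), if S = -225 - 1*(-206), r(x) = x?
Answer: 430/223 ≈ 1.9283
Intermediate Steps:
S = -19 (S = -225 + 206 = -19)
(S + (203 - 1*(-246)))/(219 + r(4)) = (-19 + (203 - 1*(-246)))/(219 + 4) = (-19 + (203 + 246))/223 = (-19 + 449)*(1/223) = 430*(1/223) = 430/223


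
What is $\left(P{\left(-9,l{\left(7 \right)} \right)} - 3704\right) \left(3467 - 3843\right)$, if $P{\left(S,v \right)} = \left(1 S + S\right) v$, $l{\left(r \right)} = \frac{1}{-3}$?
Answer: $1390448$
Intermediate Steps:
$l{\left(r \right)} = - \frac{1}{3}$
$P{\left(S,v \right)} = 2 S v$ ($P{\left(S,v \right)} = \left(S + S\right) v = 2 S v$)
$\left(P{\left(-9,l{\left(7 \right)} \right)} - 3704\right) \left(3467 - 3843\right) = \left(2 \left(-9\right) \left(- \frac{1}{3}\right) - 3704\right) \left(3467 - 3843\right) = \left(6 - 3704\right) \left(-376\right) = \left(-3698\right) \left(-376\right) = 1390448$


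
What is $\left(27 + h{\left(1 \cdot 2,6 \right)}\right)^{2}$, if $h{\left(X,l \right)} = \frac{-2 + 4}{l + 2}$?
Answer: $\frac{11881}{16} \approx 742.56$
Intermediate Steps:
$h{\left(X,l \right)} = \frac{2}{2 + l}$
$\left(27 + h{\left(1 \cdot 2,6 \right)}\right)^{2} = \left(27 + \frac{2}{2 + 6}\right)^{2} = \left(27 + \frac{2}{8}\right)^{2} = \left(27 + 2 \cdot \frac{1}{8}\right)^{2} = \left(27 + \frac{1}{4}\right)^{2} = \left(\frac{109}{4}\right)^{2} = \frac{11881}{16}$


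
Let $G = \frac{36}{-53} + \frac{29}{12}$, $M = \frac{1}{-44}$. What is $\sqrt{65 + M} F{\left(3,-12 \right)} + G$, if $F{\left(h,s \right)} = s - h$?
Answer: $\frac{1105}{636} - \frac{15 \sqrt{31449}}{22} \approx -119.18$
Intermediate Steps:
$M = - \frac{1}{44} \approx -0.022727$
$G = \frac{1105}{636}$ ($G = 36 \left(- \frac{1}{53}\right) + 29 \cdot \frac{1}{12} = - \frac{36}{53} + \frac{29}{12} = \frac{1105}{636} \approx 1.7374$)
$\sqrt{65 + M} F{\left(3,-12 \right)} + G = \sqrt{65 - \frac{1}{44}} \left(-12 - 3\right) + \frac{1105}{636} = \sqrt{\frac{2859}{44}} \left(-12 - 3\right) + \frac{1105}{636} = \frac{\sqrt{31449}}{22} \left(-15\right) + \frac{1105}{636} = - \frac{15 \sqrt{31449}}{22} + \frac{1105}{636} = \frac{1105}{636} - \frac{15 \sqrt{31449}}{22}$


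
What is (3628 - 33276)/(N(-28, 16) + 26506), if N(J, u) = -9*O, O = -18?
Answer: -7412/6667 ≈ -1.1117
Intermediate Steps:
N(J, u) = 162 (N(J, u) = -9*(-18) = 162)
(3628 - 33276)/(N(-28, 16) + 26506) = (3628 - 33276)/(162 + 26506) = -29648/26668 = -29648*1/26668 = -7412/6667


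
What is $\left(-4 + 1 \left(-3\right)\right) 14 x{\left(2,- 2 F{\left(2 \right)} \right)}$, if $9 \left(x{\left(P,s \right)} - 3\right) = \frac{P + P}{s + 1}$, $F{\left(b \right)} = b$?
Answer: $- \frac{7546}{27} \approx -279.48$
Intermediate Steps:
$x{\left(P,s \right)} = 3 + \frac{2 P}{9 \left(1 + s\right)}$ ($x{\left(P,s \right)} = 3 + \frac{\left(P + P\right) \frac{1}{s + 1}}{9} = 3 + \frac{2 P \frac{1}{1 + s}}{9} = 3 + \frac{2 P}{9 \left(1 + s\right)}$)
$\left(-4 + 1 \left(-3\right)\right) 14 x{\left(2,- 2 F{\left(2 \right)} \right)} = \left(-4 + 1 \left(-3\right)\right) 14 \frac{27 + 2 \cdot 2 + 27 \left(\left(-2\right) 2\right)}{9 \left(1 - 4\right)} = \left(-4 - 3\right) 14 \frac{27 + 4 + 27 \left(-4\right)}{9 \left(1 - 4\right)} = \left(-7\right) 14 \frac{27 + 4 - 108}{9 \left(-3\right)} = - 98 \cdot \frac{1}{9} \left(- \frac{1}{3}\right) \left(-77\right) = \left(-98\right) \frac{77}{27} = - \frac{7546}{27}$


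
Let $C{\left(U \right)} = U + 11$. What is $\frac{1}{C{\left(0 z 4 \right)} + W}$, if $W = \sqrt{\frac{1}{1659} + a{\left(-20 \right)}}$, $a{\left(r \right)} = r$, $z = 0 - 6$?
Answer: $\frac{18249}{233918} - \frac{i \sqrt{55043961}}{233918} \approx 0.078014 - 0.031717 i$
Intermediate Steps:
$z = -6$
$W = \frac{i \sqrt{55043961}}{1659}$ ($W = \sqrt{\frac{1}{1659} - 20} = \sqrt{- \frac{33179}{1659}} = \frac{i \sqrt{55043961}}{1659} \approx 4.4721 i$)
$C{\left(U \right)} = 11 + U$
$\frac{1}{C{\left(0 z 4 \right)} + W} = \frac{1}{\left(11 + 0 \left(\left(-6\right) 4\right)\right) + \frac{i \sqrt{55043961}}{1659}} = \frac{1}{\left(11 + 0 \left(-24\right)\right) + \frac{i \sqrt{55043961}}{1659}} = \frac{1}{\left(11 + 0\right) + \frac{i \sqrt{55043961}}{1659}} = \frac{1}{11 + \frac{i \sqrt{55043961}}{1659}}$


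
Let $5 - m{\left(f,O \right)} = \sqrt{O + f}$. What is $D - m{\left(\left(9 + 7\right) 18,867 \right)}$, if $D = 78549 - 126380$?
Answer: $-47836 + \sqrt{1155} \approx -47802.0$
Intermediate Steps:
$m{\left(f,O \right)} = 5 - \sqrt{O + f}$
$D = -47831$ ($D = 78549 - 126380 = -47831$)
$D - m{\left(\left(9 + 7\right) 18,867 \right)} = -47831 - \left(5 - \sqrt{867 + \left(9 + 7\right) 18}\right) = -47831 - \left(5 - \sqrt{867 + 16 \cdot 18}\right) = -47831 - \left(5 - \sqrt{867 + 288}\right) = -47831 - \left(5 - \sqrt{1155}\right) = -47836 + \sqrt{1155}$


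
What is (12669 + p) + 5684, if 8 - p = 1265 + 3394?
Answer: 13702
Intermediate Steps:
p = -4651 (p = 8 - (1265 + 3394) = 8 - 1*4659 = 8 - 4659 = -4651)
(12669 + p) + 5684 = (12669 - 4651) + 5684 = 8018 + 5684 = 13702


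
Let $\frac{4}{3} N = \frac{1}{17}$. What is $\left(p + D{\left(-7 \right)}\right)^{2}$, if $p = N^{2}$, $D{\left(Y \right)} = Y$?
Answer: $\frac{1047104881}{21381376} \approx 48.973$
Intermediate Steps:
$N = \frac{3}{68}$ ($N = \frac{3}{4 \cdot 17} = \frac{3}{4} \cdot \frac{1}{17} = \frac{3}{68} \approx 0.044118$)
$p = \frac{9}{4624}$ ($p = \left(\frac{3}{68}\right)^{2} = \frac{9}{4624} \approx 0.0019464$)
$\left(p + D{\left(-7 \right)}\right)^{2} = \left(\frac{9}{4624} - 7\right)^{2} = \left(- \frac{32359}{4624}\right)^{2} = \frac{1047104881}{21381376}$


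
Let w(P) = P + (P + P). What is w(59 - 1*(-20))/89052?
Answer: 79/29684 ≈ 0.0026614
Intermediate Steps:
w(P) = 3*P (w(P) = P + 2*P = 3*P)
w(59 - 1*(-20))/89052 = (3*(59 - 1*(-20)))/89052 = (3*(59 + 20))*(1/89052) = (3*79)*(1/89052) = 237*(1/89052) = 79/29684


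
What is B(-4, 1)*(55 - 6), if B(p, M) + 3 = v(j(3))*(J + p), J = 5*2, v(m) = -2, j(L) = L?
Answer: -735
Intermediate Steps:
J = 10
B(p, M) = -23 - 2*p (B(p, M) = -3 - 2*(10 + p) = -3 + (-20 - 2*p) = -23 - 2*p)
B(-4, 1)*(55 - 6) = (-23 - 2*(-4))*(55 - 6) = (-23 + 8)*49 = -15*49 = -735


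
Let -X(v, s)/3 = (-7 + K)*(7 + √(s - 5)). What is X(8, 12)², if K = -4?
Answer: 60984 + 15246*√7 ≈ 1.0132e+5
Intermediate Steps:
X(v, s) = 231 + 33*√(-5 + s) (X(v, s) = -3*(-7 - 4)*(7 + √(s - 5)) = -(-33)*(7 + √(-5 + s)) = -3*(-77 - 11*√(-5 + s)) = 231 + 33*√(-5 + s))
X(8, 12)² = (231 + 33*√(-5 + 12))² = (231 + 33*√7)²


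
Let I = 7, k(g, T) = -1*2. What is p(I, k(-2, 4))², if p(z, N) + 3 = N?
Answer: 25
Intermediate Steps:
k(g, T) = -2
p(z, N) = -3 + N
p(I, k(-2, 4))² = (-3 - 2)² = (-5)² = 25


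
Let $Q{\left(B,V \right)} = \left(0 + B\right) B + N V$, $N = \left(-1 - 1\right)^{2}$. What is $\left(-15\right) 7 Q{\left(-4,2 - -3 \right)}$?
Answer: $-3780$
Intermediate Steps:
$N = 4$ ($N = \left(-2\right)^{2} = 4$)
$Q{\left(B,V \right)} = B^{2} + 4 V$ ($Q{\left(B,V \right)} = \left(0 + B\right) B + 4 V = B B + 4 V = B^{2} + 4 V$)
$\left(-15\right) 7 Q{\left(-4,2 - -3 \right)} = \left(-15\right) 7 \left(\left(-4\right)^{2} + 4 \left(2 - -3\right)\right) = - 105 \left(16 + 4 \left(2 + 3\right)\right) = - 105 \left(16 + 4 \cdot 5\right) = - 105 \left(16 + 20\right) = \left(-105\right) 36 = -3780$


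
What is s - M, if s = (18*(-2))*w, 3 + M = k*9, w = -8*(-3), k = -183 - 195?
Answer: 2541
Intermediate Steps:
k = -378
w = 24
M = -3405 (M = -3 - 378*9 = -3 - 3402 = -3405)
s = -864 (s = (18*(-2))*24 = -36*24 = -864)
s - M = -864 - 1*(-3405) = -864 + 3405 = 2541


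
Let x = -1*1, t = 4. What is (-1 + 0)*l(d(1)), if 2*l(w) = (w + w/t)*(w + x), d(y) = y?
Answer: 0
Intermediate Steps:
x = -1
l(w) = 5*w*(-1 + w)/8 (l(w) = ((w + w/4)*(w - 1))/2 = ((w + w*(¼))*(-1 + w))/2 = ((w + w/4)*(-1 + w))/2 = ((5*w/4)*(-1 + w))/2 = (5*w*(-1 + w)/4)/2 = 5*w*(-1 + w)/8)
(-1 + 0)*l(d(1)) = (-1 + 0)*((5/8)*1*(-1 + 1)) = -5*0/8 = -1*0 = 0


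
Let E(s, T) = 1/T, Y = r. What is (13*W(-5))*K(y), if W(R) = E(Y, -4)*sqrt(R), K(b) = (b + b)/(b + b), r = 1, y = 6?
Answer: -13*I*sqrt(5)/4 ≈ -7.2672*I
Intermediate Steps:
Y = 1
K(b) = 1 (K(b) = (2*b)/((2*b)) = (2*b)*(1/(2*b)) = 1)
W(R) = -sqrt(R)/4 (W(R) = sqrt(R)/(-4) = -sqrt(R)/4)
(13*W(-5))*K(y) = (13*(-I*sqrt(5)/4))*1 = -13*I*sqrt(5)/4*1 = -13*I*sqrt(5)/4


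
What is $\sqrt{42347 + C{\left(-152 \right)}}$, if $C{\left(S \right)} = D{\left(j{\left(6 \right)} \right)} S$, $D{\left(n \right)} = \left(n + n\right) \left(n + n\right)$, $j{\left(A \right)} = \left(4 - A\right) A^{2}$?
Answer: $5 i \sqrt{124381} \approx 1763.4 i$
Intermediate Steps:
$j{\left(A \right)} = A^{2} \left(4 - A\right)$
$D{\left(n \right)} = 4 n^{2}$ ($D{\left(n \right)} = 2 n 2 n = 4 n^{2}$)
$C{\left(S \right)} = 20736 S$ ($C{\left(S \right)} = 4 \left(6^{2} \left(4 - 6\right)\right)^{2} S = 4 \left(36 \left(4 - 6\right)\right)^{2} S = 4 \left(36 \left(-2\right)\right)^{2} S = 4 \left(-72\right)^{2} S = 4 \cdot 5184 S = 20736 S$)
$\sqrt{42347 + C{\left(-152 \right)}} = \sqrt{42347 + 20736 \left(-152\right)} = \sqrt{42347 - 3151872} = \sqrt{-3109525} = 5 i \sqrt{124381}$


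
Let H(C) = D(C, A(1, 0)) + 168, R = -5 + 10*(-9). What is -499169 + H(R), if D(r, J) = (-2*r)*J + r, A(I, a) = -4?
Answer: -499856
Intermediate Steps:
R = -95 (R = -5 - 90 = -95)
D(r, J) = r - 2*J*r (D(r, J) = -2*J*r + r = r - 2*J*r)
H(C) = 168 + 9*C (H(C) = C*(1 - 2*(-4)) + 168 = C*(1 + 8) + 168 = C*9 + 168 = 9*C + 168 = 168 + 9*C)
-499169 + H(R) = -499169 + (168 + 9*(-95)) = -499169 + (168 - 855) = -499169 - 687 = -499856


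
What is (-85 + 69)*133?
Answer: -2128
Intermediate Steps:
(-85 + 69)*133 = -16*133 = -2128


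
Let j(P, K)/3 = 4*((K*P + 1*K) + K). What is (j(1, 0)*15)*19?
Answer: 0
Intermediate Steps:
j(P, K) = 24*K + 12*K*P (j(P, K) = 3*(4*((K*P + 1*K) + K)) = 3*(4*((K*P + K) + K)) = 3*(4*((K + K*P) + K)) = 3*(4*(2*K + K*P)) = 3*(8*K + 4*K*P) = 24*K + 12*K*P)
(j(1, 0)*15)*19 = ((12*0*(2 + 1))*15)*19 = ((12*0*3)*15)*19 = (0*15)*19 = 0*19 = 0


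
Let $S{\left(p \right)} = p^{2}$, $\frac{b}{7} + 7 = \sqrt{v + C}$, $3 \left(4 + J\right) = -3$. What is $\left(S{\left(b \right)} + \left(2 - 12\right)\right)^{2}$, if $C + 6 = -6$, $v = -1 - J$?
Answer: $231233 - 5485256 i \sqrt{2} \approx 2.3123 \cdot 10^{5} - 7.7573 \cdot 10^{6} i$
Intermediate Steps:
$J = -5$ ($J = -4 + \frac{1}{3} \left(-3\right) = -4 - 1 = -5$)
$v = 4$ ($v = -1 - -5 = -1 + 5 = 4$)
$C = -12$ ($C = -6 - 6 = -12$)
$b = -49 + 14 i \sqrt{2}$ ($b = -49 + 7 \sqrt{4 - 12} = -49 + 7 \sqrt{-8} = -49 + 7 \cdot 2 i \sqrt{2} = -49 + 14 i \sqrt{2} \approx -49.0 + 19.799 i$)
$\left(S{\left(b \right)} + \left(2 - 12\right)\right)^{2} = \left(\left(-49 + 14 i \sqrt{2}\right)^{2} + \left(2 - 12\right)\right)^{2} = \left(\left(-49 + 14 i \sqrt{2}\right)^{2} - 10\right)^{2} = \left(-10 + \left(-49 + 14 i \sqrt{2}\right)^{2}\right)^{2}$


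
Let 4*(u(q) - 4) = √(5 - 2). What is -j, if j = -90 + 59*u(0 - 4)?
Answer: -146 - 59*√3/4 ≈ -171.55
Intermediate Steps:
u(q) = 4 + √3/4 (u(q) = 4 + √(5 - 2)/4 = 4 + √3/4)
j = 146 + 59*√3/4 (j = -90 + 59*(4 + √3/4) = -90 + (236 + 59*√3/4) = 146 + 59*√3/4 ≈ 171.55)
-j = -(146 + 59*√3/4) = -146 - 59*√3/4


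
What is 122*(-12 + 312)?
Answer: 36600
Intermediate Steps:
122*(-12 + 312) = 122*300 = 36600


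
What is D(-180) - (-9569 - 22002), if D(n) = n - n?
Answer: 31571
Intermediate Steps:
D(n) = 0
D(-180) - (-9569 - 22002) = 0 - (-9569 - 22002) = 0 - 1*(-31571) = 0 + 31571 = 31571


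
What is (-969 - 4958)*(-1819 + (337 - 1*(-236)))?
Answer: 7385042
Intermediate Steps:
(-969 - 4958)*(-1819 + (337 - 1*(-236))) = -5927*(-1819 + (337 + 236)) = -5927*(-1819 + 573) = -5927*(-1246) = 7385042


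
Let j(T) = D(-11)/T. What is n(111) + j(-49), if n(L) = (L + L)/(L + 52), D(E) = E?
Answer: 12671/7987 ≈ 1.5865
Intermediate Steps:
j(T) = -11/T
n(L) = 2*L/(52 + L) (n(L) = (2*L)/(52 + L) = 2*L/(52 + L))
n(111) + j(-49) = 2*111/(52 + 111) - 11/(-49) = 2*111/163 - 11*(-1/49) = 2*111*(1/163) + 11/49 = 222/163 + 11/49 = 12671/7987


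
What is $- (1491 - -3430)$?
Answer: $-4921$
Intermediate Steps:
$- (1491 - -3430) = - (1491 + 3430) = \left(-1\right) 4921 = -4921$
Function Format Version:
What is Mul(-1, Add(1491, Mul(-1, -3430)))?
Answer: -4921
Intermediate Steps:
Mul(-1, Add(1491, Mul(-1, -3430))) = Mul(-1, Add(1491, 3430)) = Mul(-1, 4921) = -4921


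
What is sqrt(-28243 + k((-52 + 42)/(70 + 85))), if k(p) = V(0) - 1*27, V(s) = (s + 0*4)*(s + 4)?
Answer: I*sqrt(28270) ≈ 168.14*I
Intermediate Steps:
V(s) = s*(4 + s) (V(s) = (s + 0)*(4 + s) = s*(4 + s))
k(p) = -27 (k(p) = 0*(4 + 0) - 1*27 = 0*4 - 27 = 0 - 27 = -27)
sqrt(-28243 + k((-52 + 42)/(70 + 85))) = sqrt(-28243 - 27) = sqrt(-28270) = I*sqrt(28270)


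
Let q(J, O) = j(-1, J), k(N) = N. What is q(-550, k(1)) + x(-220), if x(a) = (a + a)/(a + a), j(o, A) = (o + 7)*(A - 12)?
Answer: -3371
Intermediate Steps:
j(o, A) = (-12 + A)*(7 + o) (j(o, A) = (7 + o)*(-12 + A) = (-12 + A)*(7 + o))
x(a) = 1 (x(a) = (2*a)/((2*a)) = (2*a)*(1/(2*a)) = 1)
q(J, O) = -72 + 6*J (q(J, O) = -84 - 12*(-1) + 7*J + J*(-1) = -84 + 12 + 7*J - J = -72 + 6*J)
q(-550, k(1)) + x(-220) = (-72 + 6*(-550)) + 1 = (-72 - 3300) + 1 = -3372 + 1 = -3371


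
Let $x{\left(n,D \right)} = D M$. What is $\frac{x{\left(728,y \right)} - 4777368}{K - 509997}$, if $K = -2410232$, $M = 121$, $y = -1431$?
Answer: $\frac{4950519}{2920229} \approx 1.6952$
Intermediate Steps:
$x{\left(n,D \right)} = 121 D$ ($x{\left(n,D \right)} = D 121 = 121 D$)
$\frac{x{\left(728,y \right)} - 4777368}{K - 509997} = \frac{121 \left(-1431\right) - 4777368}{-2410232 - 509997} = \frac{-173151 - 4777368}{-2920229} = \left(-4950519\right) \left(- \frac{1}{2920229}\right) = \frac{4950519}{2920229}$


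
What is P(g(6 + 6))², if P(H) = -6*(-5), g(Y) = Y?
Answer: 900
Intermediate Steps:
P(H) = 30
P(g(6 + 6))² = 30² = 900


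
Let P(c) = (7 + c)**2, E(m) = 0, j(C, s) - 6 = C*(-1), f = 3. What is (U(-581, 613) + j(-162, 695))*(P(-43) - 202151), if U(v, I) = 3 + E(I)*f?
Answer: -34346205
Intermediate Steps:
j(C, s) = 6 - C (j(C, s) = 6 + C*(-1) = 6 - C)
U(v, I) = 3 (U(v, I) = 3 + 0*3 = 3 + 0 = 3)
(U(-581, 613) + j(-162, 695))*(P(-43) - 202151) = (3 + (6 - 1*(-162)))*((7 - 43)**2 - 202151) = (3 + (6 + 162))*((-36)**2 - 202151) = (3 + 168)*(1296 - 202151) = 171*(-200855) = -34346205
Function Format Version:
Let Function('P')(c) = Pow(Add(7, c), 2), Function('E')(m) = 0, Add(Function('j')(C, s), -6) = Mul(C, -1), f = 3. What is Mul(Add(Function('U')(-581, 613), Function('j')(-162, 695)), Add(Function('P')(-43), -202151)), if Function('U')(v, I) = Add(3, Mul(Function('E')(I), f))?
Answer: -34346205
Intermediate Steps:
Function('j')(C, s) = Add(6, Mul(-1, C)) (Function('j')(C, s) = Add(6, Mul(C, -1)) = Add(6, Mul(-1, C)))
Function('U')(v, I) = 3 (Function('U')(v, I) = Add(3, Mul(0, 3)) = Add(3, 0) = 3)
Mul(Add(Function('U')(-581, 613), Function('j')(-162, 695)), Add(Function('P')(-43), -202151)) = Mul(Add(3, Add(6, Mul(-1, -162))), Add(Pow(Add(7, -43), 2), -202151)) = Mul(Add(3, Add(6, 162)), Add(Pow(-36, 2), -202151)) = Mul(Add(3, 168), Add(1296, -202151)) = Mul(171, -200855) = -34346205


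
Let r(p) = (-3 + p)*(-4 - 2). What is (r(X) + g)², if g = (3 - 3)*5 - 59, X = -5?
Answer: 121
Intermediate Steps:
r(p) = 18 - 6*p (r(p) = (-3 + p)*(-6) = 18 - 6*p)
g = -59 (g = 0*5 - 59 = 0 - 59 = -59)
(r(X) + g)² = ((18 - 6*(-5)) - 59)² = ((18 + 30) - 59)² = (48 - 59)² = (-11)² = 121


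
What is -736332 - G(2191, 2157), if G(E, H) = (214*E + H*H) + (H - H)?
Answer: -5857855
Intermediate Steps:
G(E, H) = H² + 214*E (G(E, H) = (214*E + H²) + 0 = (H² + 214*E) + 0 = H² + 214*E)
-736332 - G(2191, 2157) = -736332 - (2157² + 214*2191) = -736332 - (4652649 + 468874) = -736332 - 1*5121523 = -736332 - 5121523 = -5857855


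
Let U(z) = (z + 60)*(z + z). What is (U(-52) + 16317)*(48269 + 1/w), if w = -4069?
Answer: 3041355581600/4069 ≈ 7.4745e+8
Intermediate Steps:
U(z) = 2*z*(60 + z) (U(z) = (60 + z)*(2*z) = 2*z*(60 + z))
(U(-52) + 16317)*(48269 + 1/w) = (2*(-52)*(60 - 52) + 16317)*(48269 + 1/(-4069)) = (2*(-52)*8 + 16317)*(48269 - 1/4069) = (-832 + 16317)*(196406560/4069) = 15485*(196406560/4069) = 3041355581600/4069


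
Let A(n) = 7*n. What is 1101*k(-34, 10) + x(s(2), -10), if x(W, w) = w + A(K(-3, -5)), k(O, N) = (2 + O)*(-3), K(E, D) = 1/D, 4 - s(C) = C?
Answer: 528423/5 ≈ 1.0568e+5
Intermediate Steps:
s(C) = 4 - C
k(O, N) = -6 - 3*O
x(W, w) = -7/5 + w (x(W, w) = w + 7/(-5) = w + 7*(-⅕) = w - 7/5 = -7/5 + w)
1101*k(-34, 10) + x(s(2), -10) = 1101*(-6 - 3*(-34)) + (-7/5 - 10) = 1101*(-6 + 102) - 57/5 = 1101*96 - 57/5 = 105696 - 57/5 = 528423/5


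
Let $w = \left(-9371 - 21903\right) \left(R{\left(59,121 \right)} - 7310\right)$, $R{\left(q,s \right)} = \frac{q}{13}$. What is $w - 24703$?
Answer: $\frac{2969801915}{13} \approx 2.2845 \cdot 10^{8}$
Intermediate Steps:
$R{\left(q,s \right)} = \frac{q}{13}$ ($R{\left(q,s \right)} = q \frac{1}{13} = \frac{q}{13}$)
$w = \frac{2970123054}{13}$ ($w = \left(-9371 - 21903\right) \left(\frac{1}{13} \cdot 59 - 7310\right) = - 31274 \left(\frac{59}{13} - 7310\right) = \left(-31274\right) \left(- \frac{94971}{13}\right) = \frac{2970123054}{13} \approx 2.2847 \cdot 10^{8}$)
$w - 24703 = \frac{2970123054}{13} - 24703 = \frac{2969801915}{13}$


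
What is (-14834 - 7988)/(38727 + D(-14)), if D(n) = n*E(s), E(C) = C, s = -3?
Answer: -22822/38769 ≈ -0.58867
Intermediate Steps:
D(n) = -3*n (D(n) = n*(-3) = -3*n)
(-14834 - 7988)/(38727 + D(-14)) = (-14834 - 7988)/(38727 - 3*(-14)) = -22822/(38727 + 42) = -22822/38769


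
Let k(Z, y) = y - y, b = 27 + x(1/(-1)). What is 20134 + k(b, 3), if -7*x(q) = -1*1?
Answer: 20134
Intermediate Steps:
x(q) = 1/7 (x(q) = -(-1)/7 = -1/7*(-1) = 1/7)
b = 190/7 (b = 27 + 1/7 = 190/7 ≈ 27.143)
k(Z, y) = 0
20134 + k(b, 3) = 20134 + 0 = 20134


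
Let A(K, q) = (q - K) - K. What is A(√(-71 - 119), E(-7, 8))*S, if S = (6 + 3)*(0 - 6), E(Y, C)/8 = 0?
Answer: 108*I*√190 ≈ 1488.7*I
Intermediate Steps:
E(Y, C) = 0 (E(Y, C) = 8*0 = 0)
A(K, q) = q - 2*K
S = -54 (S = 9*(-6) = -54)
A(√(-71 - 119), E(-7, 8))*S = (0 - 2*√(-71 - 119))*(-54) = (0 - 2*I*√190)*(-54) = -2*I*√190*(-54) = 108*I*√190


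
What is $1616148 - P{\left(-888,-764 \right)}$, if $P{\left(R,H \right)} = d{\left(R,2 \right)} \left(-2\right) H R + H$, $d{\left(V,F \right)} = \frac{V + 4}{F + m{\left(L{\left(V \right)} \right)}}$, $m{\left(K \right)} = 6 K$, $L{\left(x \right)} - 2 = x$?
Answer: $\frac{4895869072}{2657} \approx 1.8426 \cdot 10^{6}$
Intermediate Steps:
$L{\left(x \right)} = 2 + x$
$d{\left(V,F \right)} = \frac{4 + V}{12 + F + 6 V}$ ($d{\left(V,F \right)} = \frac{V + 4}{F + 6 \left(2 + V\right)} = \frac{4 + V}{F + \left(12 + 6 V\right)} = \frac{4 + V}{12 + F + 6 V}$)
$P{\left(R,H \right)} = H - \frac{2 H R \left(4 + R\right)}{14 + 6 R}$ ($P{\left(R,H \right)} = \frac{4 + R}{12 + 2 + 6 R} \left(-2\right) H R + H = \frac{4 + R}{14 + 6 R} \left(-2\right) H R + H = - \frac{2 \left(4 + R\right)}{14 + 6 R} H R + H = - \frac{2 H \left(4 + R\right)}{14 + 6 R} R + H = - \frac{2 H R \left(4 + R\right)}{14 + 6 R} + H = H - \frac{2 H R \left(4 + R\right)}{14 + 6 R}$)
$1616148 - P{\left(-888,-764 \right)} = 1616148 - - \frac{764 \left(7 - -888 - \left(-888\right)^{2}\right)}{7 + 3 \left(-888\right)} = 1616148 - - \frac{764 \left(7 + 888 - 788544\right)}{7 - 2664} = 1616148 - - \frac{764 \left(7 + 888 - 788544\right)}{-2657} = 1616148 - \left(-764\right) \left(- \frac{1}{2657}\right) \left(-787649\right) = 1616148 - - \frac{601763836}{2657} = 1616148 + \frac{601763836}{2657} = \frac{4895869072}{2657}$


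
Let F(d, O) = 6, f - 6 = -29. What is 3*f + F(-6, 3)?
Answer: -63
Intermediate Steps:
f = -23 (f = 6 - 29 = -23)
3*f + F(-6, 3) = 3*(-23) + 6 = -69 + 6 = -63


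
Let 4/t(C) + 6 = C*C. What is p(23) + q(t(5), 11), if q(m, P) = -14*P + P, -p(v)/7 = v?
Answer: -304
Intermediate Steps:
p(v) = -7*v
t(C) = 4/(-6 + C**2) (t(C) = 4/(-6 + C*C) = 4/(-6 + C**2))
q(m, P) = -13*P
p(23) + q(t(5), 11) = -7*23 - 13*11 = -161 - 143 = -304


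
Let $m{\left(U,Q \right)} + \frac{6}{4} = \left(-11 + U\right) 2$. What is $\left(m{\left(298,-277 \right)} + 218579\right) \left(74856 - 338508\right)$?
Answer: $-57779731278$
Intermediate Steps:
$m{\left(U,Q \right)} = - \frac{47}{2} + 2 U$ ($m{\left(U,Q \right)} = - \frac{3}{2} + \left(-11 + U\right) 2 = - \frac{3}{2} + \left(-22 + 2 U\right) = - \frac{47}{2} + 2 U$)
$\left(m{\left(298,-277 \right)} + 218579\right) \left(74856 - 338508\right) = \left(\left(- \frac{47}{2} + 2 \cdot 298\right) + 218579\right) \left(74856 - 338508\right) = \left(\left(- \frac{47}{2} + 596\right) + 218579\right) \left(-263652\right) = \left(\frac{1145}{2} + 218579\right) \left(-263652\right) = \frac{438303}{2} \left(-263652\right) = -57779731278$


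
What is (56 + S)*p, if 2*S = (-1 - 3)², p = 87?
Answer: 5568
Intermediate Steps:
S = 8 (S = (-1 - 3)²/2 = (½)*(-4)² = (½)*16 = 8)
(56 + S)*p = (56 + 8)*87 = 64*87 = 5568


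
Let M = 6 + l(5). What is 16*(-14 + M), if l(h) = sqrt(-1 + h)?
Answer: -96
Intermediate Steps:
M = 8 (M = 6 + sqrt(-1 + 5) = 6 + sqrt(4) = 6 + 2 = 8)
16*(-14 + M) = 16*(-14 + 8) = 16*(-6) = -96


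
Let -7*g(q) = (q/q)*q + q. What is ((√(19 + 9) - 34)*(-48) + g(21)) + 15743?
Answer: 17369 - 96*√7 ≈ 17115.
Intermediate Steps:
g(q) = -2*q/7 (g(q) = -((q/q)*q + q)/7 = -(1*q + q)/7 = -(q + q)/7 = -2*q/7)
((√(19 + 9) - 34)*(-48) + g(21)) + 15743 = ((√(19 + 9) - 34)*(-48) - 2/7*21) + 15743 = ((√28 - 34)*(-48) - 6) + 15743 = ((2*√7 - 34)*(-48) - 6) + 15743 = ((-34 + 2*√7)*(-48) - 6) + 15743 = ((1632 - 96*√7) - 6) + 15743 = (1626 - 96*√7) + 15743 = 17369 - 96*√7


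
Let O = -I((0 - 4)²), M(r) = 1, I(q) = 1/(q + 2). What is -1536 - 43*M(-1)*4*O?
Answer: -13738/9 ≈ -1526.4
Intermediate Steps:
I(q) = 1/(2 + q)
O = -1/18 (O = -1/(2 + (0 - 4)²) = -1/(2 + (-4)²) = -1/(2 + 16) = -1/18 ≈ -0.055556)
-1536 - 43*M(-1)*4*O = -1536 - 43*1*4*(-1)/18 = -1536 - 172*(-1)/18 = -1536 - 43*(-2/9) = -1536 + 86/9 = -13738/9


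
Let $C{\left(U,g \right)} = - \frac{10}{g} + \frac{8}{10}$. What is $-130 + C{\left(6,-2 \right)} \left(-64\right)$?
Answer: $- \frac{2506}{5} \approx -501.2$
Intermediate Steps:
$C{\left(U,g \right)} = \frac{4}{5} - \frac{10}{g}$ ($C{\left(U,g \right)} = - \frac{10}{g} + 8 \cdot \frac{1}{10} = - \frac{10}{g} + \frac{4}{5} = \frac{4}{5} - \frac{10}{g}$)
$-130 + C{\left(6,-2 \right)} \left(-64\right) = -130 + \left(\frac{4}{5} - \frac{10}{-2}\right) \left(-64\right) = -130 + \left(\frac{4}{5} - -5\right) \left(-64\right) = -130 + \left(\frac{4}{5} + 5\right) \left(-64\right) = -130 + \frac{29}{5} \left(-64\right) = -130 - \frac{1856}{5} = - \frac{2506}{5}$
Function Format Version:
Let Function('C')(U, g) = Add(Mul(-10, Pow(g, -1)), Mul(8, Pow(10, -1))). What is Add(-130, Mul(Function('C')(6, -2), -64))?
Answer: Rational(-2506, 5) ≈ -501.20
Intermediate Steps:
Function('C')(U, g) = Add(Rational(4, 5), Mul(-10, Pow(g, -1))) (Function('C')(U, g) = Add(Mul(-10, Pow(g, -1)), Mul(8, Rational(1, 10))) = Add(Mul(-10, Pow(g, -1)), Rational(4, 5)) = Add(Rational(4, 5), Mul(-10, Pow(g, -1))))
Add(-130, Mul(Function('C')(6, -2), -64)) = Add(-130, Mul(Add(Rational(4, 5), Mul(-10, Pow(-2, -1))), -64)) = Add(-130, Mul(Add(Rational(4, 5), Mul(-10, Rational(-1, 2))), -64)) = Add(-130, Mul(Add(Rational(4, 5), 5), -64)) = Add(-130, Mul(Rational(29, 5), -64)) = Add(-130, Rational(-1856, 5)) = Rational(-2506, 5)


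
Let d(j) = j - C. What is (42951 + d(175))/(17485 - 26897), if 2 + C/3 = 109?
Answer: -42805/9412 ≈ -4.5479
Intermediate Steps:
C = 321 (C = -6 + 3*109 = -6 + 327 = 321)
d(j) = -321 + j (d(j) = j - 1*321 = j - 321 = -321 + j)
(42951 + d(175))/(17485 - 26897) = (42951 + (-321 + 175))/(17485 - 26897) = (42951 - 146)/(-9412) = 42805*(-1/9412) = -42805/9412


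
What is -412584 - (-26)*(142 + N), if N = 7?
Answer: -408710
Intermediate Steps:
-412584 - (-26)*(142 + N) = -412584 - (-26)*(142 + 7) = -412584 - (-26)*149 = -412584 - 1*(-3874) = -412584 + 3874 = -408710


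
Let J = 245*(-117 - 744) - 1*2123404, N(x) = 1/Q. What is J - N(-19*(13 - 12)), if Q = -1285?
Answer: -2999638464/1285 ≈ -2.3343e+6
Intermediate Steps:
N(x) = -1/1285 (N(x) = 1/(-1285) = -1/1285)
J = -2334349 (J = 245*(-861) - 2123404 = -210945 - 2123404 = -2334349)
J - N(-19*(13 - 12)) = -2334349 - 1*(-1/1285) = -2334349 + 1/1285 = -2999638464/1285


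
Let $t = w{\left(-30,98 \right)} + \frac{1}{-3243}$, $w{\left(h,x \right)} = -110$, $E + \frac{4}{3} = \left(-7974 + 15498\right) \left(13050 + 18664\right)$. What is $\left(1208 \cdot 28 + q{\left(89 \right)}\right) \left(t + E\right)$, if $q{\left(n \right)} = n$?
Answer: $\frac{26242956747946609}{3243} \approx 8.0922 \cdot 10^{12}$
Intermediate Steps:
$E = \frac{715848404}{3}$ ($E = - \frac{4}{3} + \left(-7974 + 15498\right) \left(13050 + 18664\right) = - \frac{4}{3} + 7524 \cdot 31714 = - \frac{4}{3} + 238616136 = \frac{715848404}{3} \approx 2.3862 \cdot 10^{8}$)
$t = - \frac{356731}{3243}$ ($t = -110 + \frac{1}{-3243} = -110 - \frac{1}{3243} = - \frac{356731}{3243} \approx -110.0$)
$\left(1208 \cdot 28 + q{\left(89 \right)}\right) \left(t + E\right) = \left(1208 \cdot 28 + 89\right) \left(- \frac{356731}{3243} + \frac{715848404}{3}\right) = \left(33824 + 89\right) \frac{773831767993}{3243} = 33913 \cdot \frac{773831767993}{3243} = \frac{26242956747946609}{3243}$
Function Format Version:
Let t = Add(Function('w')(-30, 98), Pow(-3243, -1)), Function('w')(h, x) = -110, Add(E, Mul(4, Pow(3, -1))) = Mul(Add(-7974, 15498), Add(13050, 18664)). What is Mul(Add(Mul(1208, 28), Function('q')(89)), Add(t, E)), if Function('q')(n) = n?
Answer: Rational(26242956747946609, 3243) ≈ 8.0922e+12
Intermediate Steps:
E = Rational(715848404, 3) (E = Add(Rational(-4, 3), Mul(Add(-7974, 15498), Add(13050, 18664))) = Add(Rational(-4, 3), Mul(7524, 31714)) = Add(Rational(-4, 3), 238616136) = Rational(715848404, 3) ≈ 2.3862e+8)
t = Rational(-356731, 3243) (t = Add(-110, Pow(-3243, -1)) = Add(-110, Rational(-1, 3243)) = Rational(-356731, 3243) ≈ -110.00)
Mul(Add(Mul(1208, 28), Function('q')(89)), Add(t, E)) = Mul(Add(Mul(1208, 28), 89), Add(Rational(-356731, 3243), Rational(715848404, 3))) = Mul(Add(33824, 89), Rational(773831767993, 3243)) = Mul(33913, Rational(773831767993, 3243)) = Rational(26242956747946609, 3243)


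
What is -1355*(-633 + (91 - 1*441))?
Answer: 1331965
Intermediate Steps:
-1355*(-633 + (91 - 1*441)) = -1355*(-633 + (91 - 441)) = -1355*(-633 - 350) = -1355*(-983) = 1331965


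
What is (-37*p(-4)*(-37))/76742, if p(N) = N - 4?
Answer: -5476/38371 ≈ -0.14271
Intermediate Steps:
p(N) = -4 + N
(-37*p(-4)*(-37))/76742 = (-37*(-4 - 4)*(-37))/76742 = (-37*(-8)*(-37))*(1/76742) = (296*(-37))*(1/76742) = -10952*1/76742 = -5476/38371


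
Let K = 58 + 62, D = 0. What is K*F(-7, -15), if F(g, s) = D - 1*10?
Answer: -1200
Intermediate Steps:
F(g, s) = -10 (F(g, s) = 0 - 1*10 = 0 - 10 = -10)
K = 120
K*F(-7, -15) = 120*(-10) = -1200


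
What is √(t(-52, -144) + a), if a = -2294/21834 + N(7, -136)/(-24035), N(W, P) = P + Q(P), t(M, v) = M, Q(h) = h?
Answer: I*√398508853594859755/87463365 ≈ 7.2176*I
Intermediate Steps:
N(W, P) = 2*P (N(W, P) = P + P = 2*P)
a = -24598721/262390095 (a = -2294/21834 + (2*(-136))/(-24035) = -2294*1/21834 - 272*(-1/24035) = -1147/10917 + 272/24035 = -24598721/262390095 ≈ -0.093749)
√(t(-52, -144) + a) = √(-52 - 24598721/262390095) = √(-13668883661/262390095) = I*√398508853594859755/87463365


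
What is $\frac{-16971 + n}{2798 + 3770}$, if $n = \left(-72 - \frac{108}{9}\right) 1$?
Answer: $- \frac{17055}{6568} \approx -2.5967$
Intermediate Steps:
$n = -84$ ($n = \left(-72 - 12\right) 1 = \left(-84\right) 1 = -84$)
$\frac{-16971 + n}{2798 + 3770} = \frac{-16971 - 84}{2798 + 3770} = - \frac{17055}{6568}$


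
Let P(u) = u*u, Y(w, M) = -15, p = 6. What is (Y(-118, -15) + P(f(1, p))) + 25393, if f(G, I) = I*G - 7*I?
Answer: 26674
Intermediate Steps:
f(G, I) = -7*I + G*I (f(G, I) = G*I - 7*I = -7*I + G*I)
P(u) = u**2
(Y(-118, -15) + P(f(1, p))) + 25393 = (-15 + (6*(-7 + 1))**2) + 25393 = (-15 + (6*(-6))**2) + 25393 = (-15 + (-36)**2) + 25393 = (-15 + 1296) + 25393 = 1281 + 25393 = 26674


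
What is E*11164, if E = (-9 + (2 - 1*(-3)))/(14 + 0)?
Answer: -22328/7 ≈ -3189.7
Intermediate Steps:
E = -2/7 (E = (-9 + (2 + 3))/14 = (-9 + 5)*(1/14) = -4*1/14 = -2/7 ≈ -0.28571)
E*11164 = -2/7*11164 = -22328/7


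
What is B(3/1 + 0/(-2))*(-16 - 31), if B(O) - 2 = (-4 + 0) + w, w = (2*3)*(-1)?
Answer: 376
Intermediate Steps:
w = -6 (w = 6*(-1) = -6)
B(O) = -8 (B(O) = 2 + ((-4 + 0) - 6) = 2 + (-4 - 6) = 2 - 10 = -8)
B(3/1 + 0/(-2))*(-16 - 31) = -8*(-16 - 31) = -8*(-47) = 376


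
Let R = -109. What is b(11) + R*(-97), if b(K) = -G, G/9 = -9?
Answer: 10654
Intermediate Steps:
G = -81 (G = 9*(-9) = -81)
b(K) = 81 (b(K) = -1*(-81) = 81)
b(11) + R*(-97) = 81 - 109*(-97) = 81 + 10573 = 10654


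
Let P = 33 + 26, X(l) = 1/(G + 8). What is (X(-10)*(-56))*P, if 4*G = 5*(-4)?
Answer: -3304/3 ≈ -1101.3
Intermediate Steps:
G = -5 (G = (5*(-4))/4 = (1/4)*(-20) = -5)
X(l) = 1/3 (X(l) = 1/(-5 + 8) = 1/3)
P = 59
(X(-10)*(-56))*P = ((1/3)*(-56))*59 = -56/3*59 = -3304/3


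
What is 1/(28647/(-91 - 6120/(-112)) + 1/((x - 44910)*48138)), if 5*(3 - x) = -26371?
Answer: -4855462283688/3825779946115201 ≈ -0.0012691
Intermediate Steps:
x = 26386/5 (x = 3 - 1/5*(-26371) = 3 + 26371/5 = 26386/5 ≈ 5277.2)
1/(28647/(-91 - 6120/(-112)) + 1/((x - 44910)*48138)) = 1/(28647/(-91 - 6120/(-112)) + 1/((26386/5 - 44910)*48138)) = 1/(28647/(-91 - 6120*(-1)/112) + (1/48138)/(-198164/5)) = 1/(28647/(-91 - 68*(-45/56)) - 5/198164*1/48138) = 1/(28647/(-91 + 765/14) - 5/9539218632) = 1/(28647/(-509/14) - 5/9539218632) = 1/(28647*(-14/509) - 5/9539218632) = 1/(-401058/509 - 5/9539218632) = 1/(-3825779946115201/4855462283688) = -4855462283688/3825779946115201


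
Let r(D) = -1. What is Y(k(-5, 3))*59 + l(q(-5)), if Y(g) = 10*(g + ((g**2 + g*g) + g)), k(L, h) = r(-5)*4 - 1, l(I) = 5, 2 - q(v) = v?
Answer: 23605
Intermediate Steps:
q(v) = 2 - v
k(L, h) = -5 (k(L, h) = -1*4 - 1 = -4 - 1 = -5)
Y(g) = 20*g + 20*g**2 (Y(g) = 10*(g + ((g**2 + g**2) + g)) = 10*(g + (2*g**2 + g)) = 10*(g + (g + 2*g**2)) = 10*(2*g + 2*g**2) = 20*g + 20*g**2)
Y(k(-5, 3))*59 + l(q(-5)) = (20*(-5)*(1 - 5))*59 + 5 = (20*(-5)*(-4))*59 + 5 = 400*59 + 5 = 23600 + 5 = 23605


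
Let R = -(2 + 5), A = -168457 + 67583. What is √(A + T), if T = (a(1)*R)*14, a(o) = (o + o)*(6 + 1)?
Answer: I*√102246 ≈ 319.76*I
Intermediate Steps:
A = -100874
R = -7 (R = -1*7 = -7)
a(o) = 14*o (a(o) = (2*o)*7 = 14*o)
T = -1372 (T = ((14*1)*(-7))*14 = (14*(-7))*14 = -98*14 = -1372)
√(A + T) = √(-100874 - 1372) = √(-102246) = I*√102246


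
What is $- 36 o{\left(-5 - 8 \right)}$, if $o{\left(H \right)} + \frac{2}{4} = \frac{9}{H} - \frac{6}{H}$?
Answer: $\frac{342}{13} \approx 26.308$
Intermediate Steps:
$o{\left(H \right)} = - \frac{1}{2} + \frac{3}{H}$ ($o{\left(H \right)} = - \frac{1}{2} + \left(\frac{9}{H} - \frac{6}{H}\right) = - \frac{1}{2} + \frac{3}{H}$)
$- 36 o{\left(-5 - 8 \right)} = - 36 \frac{6 - \left(-5 - 8\right)}{2 \left(-5 - 8\right)} = - 36 \frac{6 - -13}{2 \left(-13\right)} = - 36 \cdot \frac{1}{2} \left(- \frac{1}{13}\right) \left(6 + 13\right) = - 36 \cdot \frac{1}{2} \left(- \frac{1}{13}\right) 19 = \left(-36\right) \left(- \frac{19}{26}\right) = \frac{342}{13}$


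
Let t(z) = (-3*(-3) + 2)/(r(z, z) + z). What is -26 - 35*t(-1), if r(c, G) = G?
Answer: 333/2 ≈ 166.50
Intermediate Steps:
t(z) = 11/(2*z) (t(z) = (-3*(-3) + 2)/(z + z) = (9 + 2)/((2*z)) = 11*(1/(2*z)) = 11/(2*z))
-26 - 35*t(-1) = -26 - 385/(2*(-1)) = -26 - 385*(-1)/2 = -26 - 35*(-11/2) = -26 + 385/2 = 333/2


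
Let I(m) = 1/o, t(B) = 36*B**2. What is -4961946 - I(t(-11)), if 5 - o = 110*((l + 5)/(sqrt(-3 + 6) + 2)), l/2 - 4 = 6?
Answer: -7450386727631/1501505 + 110*sqrt(3)/300301 ≈ -4.9619e+6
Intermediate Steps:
l = 20 (l = 8 + 2*6 = 8 + 12 = 20)
o = 5 - 2750/(2 + sqrt(3)) (o = 5 - 110*(20 + 5)/(sqrt(-3 + 6) + 2) = 5 - 110*25/(sqrt(3) + 2) = 5 - 110*25/(2 + sqrt(3)) = 5 - 2750/(2 + sqrt(3)) ≈ -731.86)
I(m) = 1/(-5495 + 2750*sqrt(3))
-4961946 - I(t(-11)) = -4961946 - (-1099/1501505 - 110*sqrt(3)/300301) = -4961946 + (1099/1501505 + 110*sqrt(3)/300301) = -7450386727631/1501505 + 110*sqrt(3)/300301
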